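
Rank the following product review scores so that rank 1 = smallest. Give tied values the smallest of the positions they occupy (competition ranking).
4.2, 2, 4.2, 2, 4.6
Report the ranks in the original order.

3, 1, 3, 1, 5

Sorted (ascending): 2, 2, 4.2, 4.2, 4.6
The 2 values of 2 occupy positions 1–2 → each gets rank 1.
The 2 values of 4.2 occupy positions 3–4 → each gets rank 3.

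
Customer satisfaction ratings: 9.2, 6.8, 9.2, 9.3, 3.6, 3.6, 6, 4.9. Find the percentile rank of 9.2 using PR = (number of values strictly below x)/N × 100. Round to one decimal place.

N = 8.
Strictly below 9.2: 5. Equal to 9.2: 2.
PR = 5/8 × 100 = 62.5

62.5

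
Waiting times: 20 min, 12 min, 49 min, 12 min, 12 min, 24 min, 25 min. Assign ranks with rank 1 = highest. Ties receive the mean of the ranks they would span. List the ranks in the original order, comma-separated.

Sorted (descending): 49, 25, 24, 20, 12, 12, 12
The 3 values of 12 occupy positions 5–7 → average rank 6.

4, 6, 1, 6, 6, 3, 2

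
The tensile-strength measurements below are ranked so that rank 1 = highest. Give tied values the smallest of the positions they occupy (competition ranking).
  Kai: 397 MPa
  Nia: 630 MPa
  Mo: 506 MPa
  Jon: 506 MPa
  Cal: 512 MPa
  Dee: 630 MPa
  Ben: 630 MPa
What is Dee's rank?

1

Sorted (descending): 630, 630, 630, 512, 506, 506, 397
The 3 values of 630 occupy positions 1–3 → each gets rank 1.
The 2 values of 506 occupy positions 5–6 → each gets rank 5.
Dee has value 630 MPa → rank 1.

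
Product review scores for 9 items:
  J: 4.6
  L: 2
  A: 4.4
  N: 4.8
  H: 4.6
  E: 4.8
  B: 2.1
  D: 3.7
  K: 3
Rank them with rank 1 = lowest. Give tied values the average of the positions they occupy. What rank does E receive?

8.5

Sorted (ascending): 2, 2.1, 3, 3.7, 4.4, 4.6, 4.6, 4.8, 4.8
The 2 values of 4.6 occupy positions 6–7 → average rank (6+7)/2 = 6.5.
The 2 values of 4.8 occupy positions 8–9 → average rank (8+9)/2 = 8.5.
E has value 4.8 → rank 8.5.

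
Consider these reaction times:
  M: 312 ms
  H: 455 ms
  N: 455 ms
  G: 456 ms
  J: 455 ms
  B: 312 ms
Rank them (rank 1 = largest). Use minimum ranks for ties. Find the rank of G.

Sorted (descending): 456, 455, 455, 455, 312, 312
The 3 values of 455 occupy positions 2–4 → each gets rank 2.
The 2 values of 312 occupy positions 5–6 → each gets rank 5.
G has value 456 ms → rank 1.

1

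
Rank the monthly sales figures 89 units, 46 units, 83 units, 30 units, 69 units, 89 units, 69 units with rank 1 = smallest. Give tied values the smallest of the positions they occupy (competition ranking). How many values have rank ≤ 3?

4

Sorted (ascending): 30, 46, 69, 69, 83, 89, 89
The 2 values of 69 occupy positions 3–4 → each gets rank 3.
The 2 values of 89 occupy positions 6–7 → each gets rank 6.
Ranks ≤ 3: {1, 2, 3, 3} → 4 values.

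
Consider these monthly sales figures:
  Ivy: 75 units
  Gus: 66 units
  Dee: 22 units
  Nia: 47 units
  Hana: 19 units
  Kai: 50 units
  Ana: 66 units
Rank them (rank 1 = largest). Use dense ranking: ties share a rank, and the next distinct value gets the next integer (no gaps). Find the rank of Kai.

Sorted (descending): 75, 66, 66, 50, 47, 22, 19
The 2 values of 66 share dense rank 2.
Remaining distinct values take the next consecutive integers.
Kai has value 50 units → rank 3.

3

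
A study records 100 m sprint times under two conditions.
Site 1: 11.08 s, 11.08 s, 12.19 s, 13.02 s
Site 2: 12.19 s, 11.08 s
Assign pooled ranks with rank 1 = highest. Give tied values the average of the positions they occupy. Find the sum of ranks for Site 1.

13.5

Sorted (descending): 13.02, 12.19, 12.19, 11.08, 11.08, 11.08
The 2 values of 12.19 occupy positions 2–3 → average rank (2+3)/2 = 2.5.
The 3 values of 11.08 occupy positions 4–6 → average rank 5.
Site 1 values → pooled ranks: 11.08→5, 11.08→5, 12.19→2.5, 13.02→1
Rank sum = 5 + 5 + 2.5 + 1 = 13.5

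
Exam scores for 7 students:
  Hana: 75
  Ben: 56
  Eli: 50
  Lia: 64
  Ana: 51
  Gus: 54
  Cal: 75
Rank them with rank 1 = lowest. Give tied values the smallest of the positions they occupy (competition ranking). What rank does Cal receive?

Sorted (ascending): 50, 51, 54, 56, 64, 75, 75
The 2 values of 75 occupy positions 6–7 → each gets rank 6.
Cal has value 75 → rank 6.

6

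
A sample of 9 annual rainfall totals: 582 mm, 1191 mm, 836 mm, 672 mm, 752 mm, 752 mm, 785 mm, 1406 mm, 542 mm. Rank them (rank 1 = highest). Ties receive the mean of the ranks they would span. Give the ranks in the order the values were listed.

8, 2, 3, 7, 5.5, 5.5, 4, 1, 9

Sorted (descending): 1406, 1191, 836, 785, 752, 752, 672, 582, 542
The 2 values of 752 occupy positions 5–6 → average rank (5+6)/2 = 5.5.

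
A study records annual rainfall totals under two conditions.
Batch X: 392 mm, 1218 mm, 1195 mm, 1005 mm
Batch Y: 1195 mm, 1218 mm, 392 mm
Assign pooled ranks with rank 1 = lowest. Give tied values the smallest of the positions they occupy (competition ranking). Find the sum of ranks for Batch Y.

11

Sorted (ascending): 392, 392, 1005, 1195, 1195, 1218, 1218
The 2 values of 392 occupy positions 1–2 → each gets rank 1.
The 2 values of 1195 occupy positions 4–5 → each gets rank 4.
The 2 values of 1218 occupy positions 6–7 → each gets rank 6.
Batch Y values → pooled ranks: 1195→4, 1218→6, 392→1
Rank sum = 4 + 6 + 1 = 11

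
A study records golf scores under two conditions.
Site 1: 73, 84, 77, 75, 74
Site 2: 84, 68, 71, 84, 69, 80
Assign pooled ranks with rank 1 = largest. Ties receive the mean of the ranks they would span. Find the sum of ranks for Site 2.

Sorted (descending): 84, 84, 84, 80, 77, 75, 74, 73, 71, 69, 68
The 3 values of 84 occupy positions 1–3 → average rank 2.
Site 2 values → pooled ranks: 84→2, 68→11, 71→9, 84→2, 69→10, 80→4
Rank sum = 2 + 11 + 9 + 2 + 10 + 4 = 38

38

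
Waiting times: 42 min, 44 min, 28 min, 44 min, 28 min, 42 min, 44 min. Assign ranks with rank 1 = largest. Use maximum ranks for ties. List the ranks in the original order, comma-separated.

5, 3, 7, 3, 7, 5, 3

Sorted (descending): 44, 44, 44, 42, 42, 28, 28
The 3 values of 44 occupy positions 1–3 → each gets rank 3.
The 2 values of 42 occupy positions 4–5 → each gets rank 5.
The 2 values of 28 occupy positions 6–7 → each gets rank 7.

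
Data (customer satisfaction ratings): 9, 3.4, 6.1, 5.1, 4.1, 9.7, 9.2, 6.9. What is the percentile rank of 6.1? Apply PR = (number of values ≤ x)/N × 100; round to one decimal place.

N = 8.
Strictly below 6.1: 3. Equal to 6.1: 1.
PR = 4/8 × 100 = 50.0

50.0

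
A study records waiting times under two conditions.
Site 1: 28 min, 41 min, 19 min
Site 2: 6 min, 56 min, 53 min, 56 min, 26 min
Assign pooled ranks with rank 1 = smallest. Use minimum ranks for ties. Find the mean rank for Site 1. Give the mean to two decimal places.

3.67

Sorted (ascending): 6, 19, 26, 28, 41, 53, 56, 56
The 2 values of 56 occupy positions 7–8 → each gets rank 7.
Site 1 values → pooled ranks: 28→4, 41→5, 19→2
Mean rank = (4 + 5 + 2) / 3 = 3.67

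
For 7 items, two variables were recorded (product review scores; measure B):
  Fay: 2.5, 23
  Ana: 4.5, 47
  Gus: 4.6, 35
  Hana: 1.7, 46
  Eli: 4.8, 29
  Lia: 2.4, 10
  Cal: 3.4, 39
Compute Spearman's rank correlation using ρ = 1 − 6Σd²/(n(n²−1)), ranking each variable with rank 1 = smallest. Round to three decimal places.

0.071

Ranks of variable 1: 3, 5, 6, 1, 7, 2, 4
Ranks of variable 2: 2, 7, 4, 6, 3, 1, 5
d = r₁ − r₂: 1, -2, 2, -5, 4, 1, -1
d²: 1, 4, 4, 25, 16, 1, 1; Σd² = 52
ρ = 1 − 6·52/(7·48) = 1 − 312/336 = 0.071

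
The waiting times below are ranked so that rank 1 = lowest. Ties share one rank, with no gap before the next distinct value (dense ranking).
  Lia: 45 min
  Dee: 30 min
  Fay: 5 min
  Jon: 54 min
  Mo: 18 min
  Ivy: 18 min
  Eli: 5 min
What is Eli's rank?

1

Sorted (ascending): 5, 5, 18, 18, 30, 45, 54
The 2 values of 5 share dense rank 1.
The 2 values of 18 share dense rank 2.
Remaining distinct values take the next consecutive integers.
Eli has value 5 min → rank 1.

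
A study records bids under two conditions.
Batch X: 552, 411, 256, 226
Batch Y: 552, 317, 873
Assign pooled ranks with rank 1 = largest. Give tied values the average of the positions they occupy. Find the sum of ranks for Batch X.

19.5

Sorted (descending): 873, 552, 552, 411, 317, 256, 226
The 2 values of 552 occupy positions 2–3 → average rank (2+3)/2 = 2.5.
Batch X values → pooled ranks: 552→2.5, 411→4, 256→6, 226→7
Rank sum = 2.5 + 4 + 6 + 7 = 19.5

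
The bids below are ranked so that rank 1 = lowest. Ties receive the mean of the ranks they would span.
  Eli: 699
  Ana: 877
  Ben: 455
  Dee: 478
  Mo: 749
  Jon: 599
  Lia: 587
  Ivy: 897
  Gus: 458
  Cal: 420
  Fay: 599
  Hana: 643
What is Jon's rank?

Sorted (ascending): 420, 455, 458, 478, 587, 599, 599, 643, 699, 749, 877, 897
The 2 values of 599 occupy positions 6–7 → average rank (6+7)/2 = 6.5.
Jon has value 599 → rank 6.5.

6.5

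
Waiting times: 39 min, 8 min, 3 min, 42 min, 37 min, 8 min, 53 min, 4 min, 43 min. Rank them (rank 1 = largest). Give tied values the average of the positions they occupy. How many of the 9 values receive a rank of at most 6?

5

Sorted (descending): 53, 43, 42, 39, 37, 8, 8, 4, 3
The 2 values of 8 occupy positions 6–7 → average rank (6+7)/2 = 6.5.
Ranks ≤ 6: {1, 2, 3, 4, 5} → 5 values.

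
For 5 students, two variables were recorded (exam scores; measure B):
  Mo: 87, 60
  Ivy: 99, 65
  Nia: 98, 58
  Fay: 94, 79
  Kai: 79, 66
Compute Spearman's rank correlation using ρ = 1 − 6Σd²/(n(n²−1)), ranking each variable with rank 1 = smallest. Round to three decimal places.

-0.300

Ranks of variable 1: 2, 5, 4, 3, 1
Ranks of variable 2: 2, 3, 1, 5, 4
d = r₁ − r₂: 0, 2, 3, -2, -3
d²: 0, 4, 9, 4, 9; Σd² = 26
ρ = 1 − 6·26/(5·24) = 1 − 156/120 = -0.300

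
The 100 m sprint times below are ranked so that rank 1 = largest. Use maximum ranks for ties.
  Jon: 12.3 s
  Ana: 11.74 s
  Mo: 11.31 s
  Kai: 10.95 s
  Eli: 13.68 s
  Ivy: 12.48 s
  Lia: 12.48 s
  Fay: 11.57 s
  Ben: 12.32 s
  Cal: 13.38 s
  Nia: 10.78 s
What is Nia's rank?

Sorted (descending): 13.68, 13.38, 12.48, 12.48, 12.32, 12.3, 11.74, 11.57, 11.31, 10.95, 10.78
The 2 values of 12.48 occupy positions 3–4 → each gets rank 4.
Nia has value 10.78 s → rank 11.

11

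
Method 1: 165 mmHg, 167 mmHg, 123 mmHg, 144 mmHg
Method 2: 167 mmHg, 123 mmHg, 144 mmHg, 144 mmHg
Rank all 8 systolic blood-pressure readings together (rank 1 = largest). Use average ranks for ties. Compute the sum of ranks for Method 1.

Sorted (descending): 167, 167, 165, 144, 144, 144, 123, 123
The 2 values of 167 occupy positions 1–2 → average rank (1+2)/2 = 1.5.
The 3 values of 144 occupy positions 4–6 → average rank 5.
The 2 values of 123 occupy positions 7–8 → average rank (7+8)/2 = 7.5.
Method 1 values → pooled ranks: 165→3, 167→1.5, 123→7.5, 144→5
Rank sum = 3 + 1.5 + 7.5 + 5 = 17

17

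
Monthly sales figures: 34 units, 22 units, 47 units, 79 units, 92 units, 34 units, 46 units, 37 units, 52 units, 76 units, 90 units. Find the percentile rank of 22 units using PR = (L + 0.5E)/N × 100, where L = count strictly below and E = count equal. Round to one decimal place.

4.5

N = 11.
Strictly below 22: 0. Equal to 22: 1.
PR = (0 + 0.5·1)/11 × 100 = 4.5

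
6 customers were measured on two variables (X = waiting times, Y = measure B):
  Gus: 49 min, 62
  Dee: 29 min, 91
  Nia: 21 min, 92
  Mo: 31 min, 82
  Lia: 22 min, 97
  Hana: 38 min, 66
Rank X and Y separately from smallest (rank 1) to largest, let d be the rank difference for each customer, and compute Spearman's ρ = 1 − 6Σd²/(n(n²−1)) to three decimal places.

-0.943

Ranks of variable 1: 6, 3, 1, 4, 2, 5
Ranks of variable 2: 1, 4, 5, 3, 6, 2
d = r₁ − r₂: 5, -1, -4, 1, -4, 3
d²: 25, 1, 16, 1, 16, 9; Σd² = 68
ρ = 1 − 6·68/(6·35) = 1 − 408/210 = -0.943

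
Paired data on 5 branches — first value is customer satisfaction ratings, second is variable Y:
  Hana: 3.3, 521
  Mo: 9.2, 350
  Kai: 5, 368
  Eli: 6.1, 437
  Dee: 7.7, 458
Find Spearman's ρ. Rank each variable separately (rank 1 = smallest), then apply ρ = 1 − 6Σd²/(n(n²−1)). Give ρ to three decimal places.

-0.600

Ranks of variable 1: 1, 5, 2, 3, 4
Ranks of variable 2: 5, 1, 2, 3, 4
d = r₁ − r₂: -4, 4, 0, 0, 0
d²: 16, 16, 0, 0, 0; Σd² = 32
ρ = 1 − 6·32/(5·24) = 1 − 192/120 = -0.600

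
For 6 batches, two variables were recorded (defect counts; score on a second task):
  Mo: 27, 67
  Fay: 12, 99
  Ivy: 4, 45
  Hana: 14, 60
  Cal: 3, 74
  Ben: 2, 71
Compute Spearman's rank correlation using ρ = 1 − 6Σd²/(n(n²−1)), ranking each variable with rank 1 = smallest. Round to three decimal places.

Ranks of variable 1: 6, 4, 3, 5, 2, 1
Ranks of variable 2: 3, 6, 1, 2, 5, 4
d = r₁ − r₂: 3, -2, 2, 3, -3, -3
d²: 9, 4, 4, 9, 9, 9; Σd² = 44
ρ = 1 − 6·44/(6·35) = 1 − 264/210 = -0.257

-0.257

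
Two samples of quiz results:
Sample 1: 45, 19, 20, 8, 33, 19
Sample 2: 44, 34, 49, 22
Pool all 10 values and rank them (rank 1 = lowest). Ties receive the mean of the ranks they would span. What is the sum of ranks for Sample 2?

Sorted (ascending): 8, 19, 19, 20, 22, 33, 34, 44, 45, 49
The 2 values of 19 occupy positions 2–3 → average rank (2+3)/2 = 2.5.
Sample 2 values → pooled ranks: 44→8, 34→7, 49→10, 22→5
Rank sum = 8 + 7 + 10 + 5 = 30

30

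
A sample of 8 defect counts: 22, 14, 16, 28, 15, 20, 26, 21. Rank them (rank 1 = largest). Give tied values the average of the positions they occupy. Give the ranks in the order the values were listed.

3, 8, 6, 1, 7, 5, 2, 4

Sorted (descending): 28, 26, 22, 21, 20, 16, 15, 14
No ties — each value takes its position as its rank.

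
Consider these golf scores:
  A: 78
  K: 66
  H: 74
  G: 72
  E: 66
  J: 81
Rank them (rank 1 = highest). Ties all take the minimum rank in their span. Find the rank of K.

Sorted (descending): 81, 78, 74, 72, 66, 66
The 2 values of 66 occupy positions 5–6 → each gets rank 5.
K has value 66 → rank 5.

5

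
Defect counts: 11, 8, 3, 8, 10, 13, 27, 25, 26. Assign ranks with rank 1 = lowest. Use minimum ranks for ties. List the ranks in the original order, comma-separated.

5, 2, 1, 2, 4, 6, 9, 7, 8

Sorted (ascending): 3, 8, 8, 10, 11, 13, 25, 26, 27
The 2 values of 8 occupy positions 2–3 → each gets rank 2.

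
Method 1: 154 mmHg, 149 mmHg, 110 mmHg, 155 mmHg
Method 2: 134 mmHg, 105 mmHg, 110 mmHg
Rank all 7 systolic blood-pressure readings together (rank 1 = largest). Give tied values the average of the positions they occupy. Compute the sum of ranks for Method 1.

Sorted (descending): 155, 154, 149, 134, 110, 110, 105
The 2 values of 110 occupy positions 5–6 → average rank (5+6)/2 = 5.5.
Method 1 values → pooled ranks: 154→2, 149→3, 110→5.5, 155→1
Rank sum = 2 + 3 + 5.5 + 1 = 11.5

11.5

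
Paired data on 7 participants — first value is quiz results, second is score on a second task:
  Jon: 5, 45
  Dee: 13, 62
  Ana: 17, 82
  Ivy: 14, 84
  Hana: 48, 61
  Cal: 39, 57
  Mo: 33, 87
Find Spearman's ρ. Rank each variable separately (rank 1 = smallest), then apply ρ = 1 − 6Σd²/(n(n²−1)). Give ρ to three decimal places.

0.107

Ranks of variable 1: 1, 2, 4, 3, 7, 6, 5
Ranks of variable 2: 1, 4, 5, 6, 3, 2, 7
d = r₁ − r₂: 0, -2, -1, -3, 4, 4, -2
d²: 0, 4, 1, 9, 16, 16, 4; Σd² = 50
ρ = 1 − 6·50/(7·48) = 1 − 300/336 = 0.107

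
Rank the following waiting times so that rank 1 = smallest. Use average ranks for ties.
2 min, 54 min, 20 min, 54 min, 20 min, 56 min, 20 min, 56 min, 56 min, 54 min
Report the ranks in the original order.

1, 6, 3, 6, 3, 9, 3, 9, 9, 6

Sorted (ascending): 2, 20, 20, 20, 54, 54, 54, 56, 56, 56
The 3 values of 20 occupy positions 2–4 → average rank 3.
The 3 values of 54 occupy positions 5–7 → average rank 6.
The 3 values of 56 occupy positions 8–10 → average rank 9.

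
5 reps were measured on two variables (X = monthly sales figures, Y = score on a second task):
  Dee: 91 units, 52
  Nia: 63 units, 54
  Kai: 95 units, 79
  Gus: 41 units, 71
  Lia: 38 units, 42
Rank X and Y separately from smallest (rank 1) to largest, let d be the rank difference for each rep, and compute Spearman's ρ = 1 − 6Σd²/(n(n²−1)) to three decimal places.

Ranks of variable 1: 4, 3, 5, 2, 1
Ranks of variable 2: 2, 3, 5, 4, 1
d = r₁ − r₂: 2, 0, 0, -2, 0
d²: 4, 0, 0, 4, 0; Σd² = 8
ρ = 1 − 6·8/(5·24) = 1 − 48/120 = 0.600

0.600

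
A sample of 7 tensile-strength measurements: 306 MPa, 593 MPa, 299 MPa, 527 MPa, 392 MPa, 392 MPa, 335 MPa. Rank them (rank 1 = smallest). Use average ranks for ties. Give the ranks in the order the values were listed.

Sorted (ascending): 299, 306, 335, 392, 392, 527, 593
The 2 values of 392 occupy positions 4–5 → average rank (4+5)/2 = 4.5.

2, 7, 1, 6, 4.5, 4.5, 3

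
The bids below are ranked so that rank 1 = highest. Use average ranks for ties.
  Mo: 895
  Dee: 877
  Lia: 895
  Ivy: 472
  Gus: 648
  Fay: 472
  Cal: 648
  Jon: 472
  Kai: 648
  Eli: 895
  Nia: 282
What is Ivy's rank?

9

Sorted (descending): 895, 895, 895, 877, 648, 648, 648, 472, 472, 472, 282
The 3 values of 895 occupy positions 1–3 → average rank 2.
The 3 values of 648 occupy positions 5–7 → average rank 6.
The 3 values of 472 occupy positions 8–10 → average rank 9.
Ivy has value 472 → rank 9.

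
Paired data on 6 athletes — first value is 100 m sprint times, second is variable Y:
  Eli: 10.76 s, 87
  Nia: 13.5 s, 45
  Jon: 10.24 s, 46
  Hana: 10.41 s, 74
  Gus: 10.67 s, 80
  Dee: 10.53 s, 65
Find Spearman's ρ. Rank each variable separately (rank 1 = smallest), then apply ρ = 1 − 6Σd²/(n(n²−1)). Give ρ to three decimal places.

0.086

Ranks of variable 1: 5, 6, 1, 2, 4, 3
Ranks of variable 2: 6, 1, 2, 4, 5, 3
d = r₁ − r₂: -1, 5, -1, -2, -1, 0
d²: 1, 25, 1, 4, 1, 0; Σd² = 32
ρ = 1 − 6·32/(6·35) = 1 − 192/210 = 0.086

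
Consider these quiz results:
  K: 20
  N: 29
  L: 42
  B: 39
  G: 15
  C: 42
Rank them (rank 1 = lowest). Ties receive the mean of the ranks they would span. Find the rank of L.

5.5

Sorted (ascending): 15, 20, 29, 39, 42, 42
The 2 values of 42 occupy positions 5–6 → average rank (5+6)/2 = 5.5.
L has value 42 → rank 5.5.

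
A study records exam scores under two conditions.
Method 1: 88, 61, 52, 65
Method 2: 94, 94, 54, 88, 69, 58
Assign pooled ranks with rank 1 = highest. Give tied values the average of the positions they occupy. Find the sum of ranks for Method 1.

Sorted (descending): 94, 94, 88, 88, 69, 65, 61, 58, 54, 52
The 2 values of 94 occupy positions 1–2 → average rank (1+2)/2 = 1.5.
The 2 values of 88 occupy positions 3–4 → average rank (3+4)/2 = 3.5.
Method 1 values → pooled ranks: 88→3.5, 61→7, 52→10, 65→6
Rank sum = 3.5 + 7 + 10 + 6 = 26.5

26.5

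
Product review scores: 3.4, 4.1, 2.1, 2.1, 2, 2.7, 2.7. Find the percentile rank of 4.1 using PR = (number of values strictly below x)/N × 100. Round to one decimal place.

N = 7.
Strictly below 4.1: 6. Equal to 4.1: 1.
PR = 6/7 × 100 = 85.7

85.7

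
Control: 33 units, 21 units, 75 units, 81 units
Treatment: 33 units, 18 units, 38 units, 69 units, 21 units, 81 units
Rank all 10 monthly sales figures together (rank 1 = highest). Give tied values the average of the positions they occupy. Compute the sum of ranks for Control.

19.5

Sorted (descending): 81, 81, 75, 69, 38, 33, 33, 21, 21, 18
The 2 values of 81 occupy positions 1–2 → average rank (1+2)/2 = 1.5.
The 2 values of 33 occupy positions 6–7 → average rank (6+7)/2 = 6.5.
The 2 values of 21 occupy positions 8–9 → average rank (8+9)/2 = 8.5.
Control values → pooled ranks: 33→6.5, 21→8.5, 75→3, 81→1.5
Rank sum = 6.5 + 8.5 + 3 + 1.5 = 19.5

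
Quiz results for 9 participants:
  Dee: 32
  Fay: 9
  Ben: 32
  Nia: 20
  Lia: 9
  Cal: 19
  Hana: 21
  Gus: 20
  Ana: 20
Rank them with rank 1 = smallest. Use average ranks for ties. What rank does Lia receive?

1.5

Sorted (ascending): 9, 9, 19, 20, 20, 20, 21, 32, 32
The 2 values of 9 occupy positions 1–2 → average rank (1+2)/2 = 1.5.
The 3 values of 20 occupy positions 4–6 → average rank 5.
The 2 values of 32 occupy positions 8–9 → average rank (8+9)/2 = 8.5.
Lia has value 9 → rank 1.5.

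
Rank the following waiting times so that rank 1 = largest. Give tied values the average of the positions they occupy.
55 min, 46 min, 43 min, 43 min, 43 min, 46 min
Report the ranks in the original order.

1, 2.5, 5, 5, 5, 2.5

Sorted (descending): 55, 46, 46, 43, 43, 43
The 2 values of 46 occupy positions 2–3 → average rank (2+3)/2 = 2.5.
The 3 values of 43 occupy positions 4–6 → average rank 5.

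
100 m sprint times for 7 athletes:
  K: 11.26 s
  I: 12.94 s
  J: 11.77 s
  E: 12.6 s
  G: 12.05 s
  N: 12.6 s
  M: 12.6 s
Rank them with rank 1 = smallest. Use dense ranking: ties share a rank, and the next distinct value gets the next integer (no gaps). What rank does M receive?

Sorted (ascending): 11.26, 11.77, 12.05, 12.6, 12.6, 12.6, 12.94
The 3 values of 12.6 share dense rank 4.
Remaining distinct values take the next consecutive integers.
M has value 12.6 s → rank 4.

4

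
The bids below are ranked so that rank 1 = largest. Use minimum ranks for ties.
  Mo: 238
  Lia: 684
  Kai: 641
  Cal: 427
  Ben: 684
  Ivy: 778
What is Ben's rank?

Sorted (descending): 778, 684, 684, 641, 427, 238
The 2 values of 684 occupy positions 2–3 → each gets rank 2.
Ben has value 684 → rank 2.

2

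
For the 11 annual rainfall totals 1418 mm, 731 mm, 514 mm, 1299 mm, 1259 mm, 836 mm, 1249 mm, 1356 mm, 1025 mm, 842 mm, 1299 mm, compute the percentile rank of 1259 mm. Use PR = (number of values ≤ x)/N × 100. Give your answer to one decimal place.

N = 11.
Strictly below 1259: 6. Equal to 1259: 1.
PR = 7/11 × 100 = 63.6

63.6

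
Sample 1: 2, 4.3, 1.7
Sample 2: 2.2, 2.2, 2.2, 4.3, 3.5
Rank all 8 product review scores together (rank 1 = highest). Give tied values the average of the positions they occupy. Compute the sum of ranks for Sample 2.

Sorted (descending): 4.3, 4.3, 3.5, 2.2, 2.2, 2.2, 2, 1.7
The 2 values of 4.3 occupy positions 1–2 → average rank (1+2)/2 = 1.5.
The 3 values of 2.2 occupy positions 4–6 → average rank 5.
Sample 2 values → pooled ranks: 2.2→5, 2.2→5, 2.2→5, 4.3→1.5, 3.5→3
Rank sum = 5 + 5 + 5 + 1.5 + 3 = 19.5

19.5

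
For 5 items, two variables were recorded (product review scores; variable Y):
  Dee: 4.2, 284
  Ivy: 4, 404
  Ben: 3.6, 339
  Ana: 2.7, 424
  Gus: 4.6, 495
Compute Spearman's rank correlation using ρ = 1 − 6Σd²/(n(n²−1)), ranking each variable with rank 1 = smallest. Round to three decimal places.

0.100

Ranks of variable 1: 4, 3, 2, 1, 5
Ranks of variable 2: 1, 3, 2, 4, 5
d = r₁ − r₂: 3, 0, 0, -3, 0
d²: 9, 0, 0, 9, 0; Σd² = 18
ρ = 1 − 6·18/(5·24) = 1 − 108/120 = 0.100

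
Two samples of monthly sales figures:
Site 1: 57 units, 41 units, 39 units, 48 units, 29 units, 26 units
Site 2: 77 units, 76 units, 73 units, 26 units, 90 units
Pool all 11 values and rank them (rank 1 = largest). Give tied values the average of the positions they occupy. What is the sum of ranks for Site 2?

20.5

Sorted (descending): 90, 77, 76, 73, 57, 48, 41, 39, 29, 26, 26
The 2 values of 26 occupy positions 10–11 → average rank (10+11)/2 = 10.5.
Site 2 values → pooled ranks: 77→2, 76→3, 73→4, 26→10.5, 90→1
Rank sum = 2 + 3 + 4 + 10.5 + 1 = 20.5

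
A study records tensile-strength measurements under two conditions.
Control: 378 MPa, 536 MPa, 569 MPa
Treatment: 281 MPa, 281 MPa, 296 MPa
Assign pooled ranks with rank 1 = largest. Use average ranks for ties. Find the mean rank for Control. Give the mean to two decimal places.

2.00

Sorted (descending): 569, 536, 378, 296, 281, 281
The 2 values of 281 occupy positions 5–6 → average rank (5+6)/2 = 5.5.
Control values → pooled ranks: 378→3, 536→2, 569→1
Mean rank = (3 + 2 + 1) / 3 = 2.00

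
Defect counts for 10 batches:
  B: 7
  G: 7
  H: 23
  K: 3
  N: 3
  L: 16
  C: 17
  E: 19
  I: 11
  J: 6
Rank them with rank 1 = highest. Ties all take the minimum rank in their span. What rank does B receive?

6

Sorted (descending): 23, 19, 17, 16, 11, 7, 7, 6, 3, 3
The 2 values of 7 occupy positions 6–7 → each gets rank 6.
The 2 values of 3 occupy positions 9–10 → each gets rank 9.
B has value 7 → rank 6.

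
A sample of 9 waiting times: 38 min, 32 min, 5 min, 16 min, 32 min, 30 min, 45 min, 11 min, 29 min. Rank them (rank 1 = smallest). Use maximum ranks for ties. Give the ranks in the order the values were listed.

Sorted (ascending): 5, 11, 16, 29, 30, 32, 32, 38, 45
The 2 values of 32 occupy positions 6–7 → each gets rank 7.

8, 7, 1, 3, 7, 5, 9, 2, 4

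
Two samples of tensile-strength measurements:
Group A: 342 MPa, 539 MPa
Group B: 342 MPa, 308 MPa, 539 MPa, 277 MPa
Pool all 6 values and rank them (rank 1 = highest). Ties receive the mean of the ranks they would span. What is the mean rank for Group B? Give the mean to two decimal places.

4.00

Sorted (descending): 539, 539, 342, 342, 308, 277
The 2 values of 539 occupy positions 1–2 → average rank (1+2)/2 = 1.5.
The 2 values of 342 occupy positions 3–4 → average rank (3+4)/2 = 3.5.
Group B values → pooled ranks: 342→3.5, 308→5, 539→1.5, 277→6
Mean rank = (3.5 + 5 + 1.5 + 6) / 4 = 4.00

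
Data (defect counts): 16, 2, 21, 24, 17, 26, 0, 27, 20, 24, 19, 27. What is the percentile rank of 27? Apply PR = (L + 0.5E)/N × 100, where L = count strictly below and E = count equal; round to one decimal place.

91.7

N = 12.
Strictly below 27: 10. Equal to 27: 2.
PR = (10 + 0.5·2)/12 × 100 = 91.7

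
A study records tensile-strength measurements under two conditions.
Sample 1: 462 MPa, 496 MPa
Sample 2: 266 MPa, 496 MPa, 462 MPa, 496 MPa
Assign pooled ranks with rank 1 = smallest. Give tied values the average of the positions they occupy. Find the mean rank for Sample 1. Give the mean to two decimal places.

Sorted (ascending): 266, 462, 462, 496, 496, 496
The 2 values of 462 occupy positions 2–3 → average rank (2+3)/2 = 2.5.
The 3 values of 496 occupy positions 4–6 → average rank 5.
Sample 1 values → pooled ranks: 462→2.5, 496→5
Mean rank = (2.5 + 5) / 2 = 3.75

3.75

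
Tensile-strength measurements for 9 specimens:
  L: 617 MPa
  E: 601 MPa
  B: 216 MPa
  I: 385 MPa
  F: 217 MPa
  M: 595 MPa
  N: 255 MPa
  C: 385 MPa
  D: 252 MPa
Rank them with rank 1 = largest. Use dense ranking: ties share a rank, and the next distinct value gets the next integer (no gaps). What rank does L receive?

Sorted (descending): 617, 601, 595, 385, 385, 255, 252, 217, 216
The 2 values of 385 share dense rank 4.
Remaining distinct values take the next consecutive integers.
L has value 617 MPa → rank 1.

1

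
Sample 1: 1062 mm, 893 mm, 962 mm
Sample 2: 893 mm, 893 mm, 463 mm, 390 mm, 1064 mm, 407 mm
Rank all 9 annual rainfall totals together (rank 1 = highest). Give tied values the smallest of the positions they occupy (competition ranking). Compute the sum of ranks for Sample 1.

Sorted (descending): 1064, 1062, 962, 893, 893, 893, 463, 407, 390
The 3 values of 893 occupy positions 4–6 → each gets rank 4.
Sample 1 values → pooled ranks: 1062→2, 893→4, 962→3
Rank sum = 2 + 4 + 3 = 9

9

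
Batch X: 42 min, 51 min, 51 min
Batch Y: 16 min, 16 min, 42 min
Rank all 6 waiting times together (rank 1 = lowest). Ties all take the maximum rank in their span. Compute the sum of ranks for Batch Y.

Sorted (ascending): 16, 16, 42, 42, 51, 51
The 2 values of 16 occupy positions 1–2 → each gets rank 2.
The 2 values of 42 occupy positions 3–4 → each gets rank 4.
The 2 values of 51 occupy positions 5–6 → each gets rank 6.
Batch Y values → pooled ranks: 16→2, 16→2, 42→4
Rank sum = 2 + 2 + 4 = 8

8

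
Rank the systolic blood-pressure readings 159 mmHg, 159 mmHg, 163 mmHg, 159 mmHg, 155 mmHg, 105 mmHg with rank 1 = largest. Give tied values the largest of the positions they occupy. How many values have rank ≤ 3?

Sorted (descending): 163, 159, 159, 159, 155, 105
The 3 values of 159 occupy positions 2–4 → each gets rank 4.
Ranks ≤ 3: {1} → 1 value.

1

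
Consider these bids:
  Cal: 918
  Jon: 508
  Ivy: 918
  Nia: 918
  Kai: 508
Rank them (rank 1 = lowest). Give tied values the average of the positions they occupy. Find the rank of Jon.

1.5

Sorted (ascending): 508, 508, 918, 918, 918
The 2 values of 508 occupy positions 1–2 → average rank (1+2)/2 = 1.5.
The 3 values of 918 occupy positions 3–5 → average rank 4.
Jon has value 508 → rank 1.5.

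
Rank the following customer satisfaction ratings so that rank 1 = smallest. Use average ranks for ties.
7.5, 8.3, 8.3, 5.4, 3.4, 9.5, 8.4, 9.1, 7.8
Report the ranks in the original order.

3, 5.5, 5.5, 2, 1, 9, 7, 8, 4

Sorted (ascending): 3.4, 5.4, 7.5, 7.8, 8.3, 8.3, 8.4, 9.1, 9.5
The 2 values of 8.3 occupy positions 5–6 → average rank (5+6)/2 = 5.5.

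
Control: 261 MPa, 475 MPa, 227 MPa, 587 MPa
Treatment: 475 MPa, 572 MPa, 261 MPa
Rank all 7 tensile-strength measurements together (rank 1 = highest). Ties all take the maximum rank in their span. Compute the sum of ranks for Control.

Sorted (descending): 587, 572, 475, 475, 261, 261, 227
The 2 values of 475 occupy positions 3–4 → each gets rank 4.
The 2 values of 261 occupy positions 5–6 → each gets rank 6.
Control values → pooled ranks: 261→6, 475→4, 227→7, 587→1
Rank sum = 6 + 4 + 7 + 1 = 18

18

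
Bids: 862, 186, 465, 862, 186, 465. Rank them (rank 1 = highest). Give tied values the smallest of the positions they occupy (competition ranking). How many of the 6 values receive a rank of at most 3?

Sorted (descending): 862, 862, 465, 465, 186, 186
The 2 values of 862 occupy positions 1–2 → each gets rank 1.
The 2 values of 465 occupy positions 3–4 → each gets rank 3.
The 2 values of 186 occupy positions 5–6 → each gets rank 5.
Ranks ≤ 3: {1, 1, 3, 3} → 4 values.

4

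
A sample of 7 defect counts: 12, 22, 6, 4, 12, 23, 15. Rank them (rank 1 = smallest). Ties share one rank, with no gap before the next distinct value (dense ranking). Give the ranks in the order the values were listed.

Sorted (ascending): 4, 6, 12, 12, 15, 22, 23
The 2 values of 12 share dense rank 3.
Remaining distinct values take the next consecutive integers.

3, 5, 2, 1, 3, 6, 4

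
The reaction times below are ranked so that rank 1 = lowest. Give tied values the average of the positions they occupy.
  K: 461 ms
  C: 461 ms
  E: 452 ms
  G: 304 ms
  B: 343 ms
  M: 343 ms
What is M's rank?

Sorted (ascending): 304, 343, 343, 452, 461, 461
The 2 values of 343 occupy positions 2–3 → average rank (2+3)/2 = 2.5.
The 2 values of 461 occupy positions 5–6 → average rank (5+6)/2 = 5.5.
M has value 343 ms → rank 2.5.

2.5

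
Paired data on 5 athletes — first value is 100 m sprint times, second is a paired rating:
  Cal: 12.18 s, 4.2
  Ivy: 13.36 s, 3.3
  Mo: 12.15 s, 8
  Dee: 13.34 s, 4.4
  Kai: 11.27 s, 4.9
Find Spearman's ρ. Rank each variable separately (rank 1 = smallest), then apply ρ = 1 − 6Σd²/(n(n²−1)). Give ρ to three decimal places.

-0.800

Ranks of variable 1: 3, 5, 2, 4, 1
Ranks of variable 2: 2, 1, 5, 3, 4
d = r₁ − r₂: 1, 4, -3, 1, -3
d²: 1, 16, 9, 1, 9; Σd² = 36
ρ = 1 − 6·36/(5·24) = 1 − 216/120 = -0.800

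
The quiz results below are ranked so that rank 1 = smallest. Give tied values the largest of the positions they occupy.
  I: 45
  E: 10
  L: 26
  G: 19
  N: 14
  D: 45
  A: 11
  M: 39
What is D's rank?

Sorted (ascending): 10, 11, 14, 19, 26, 39, 45, 45
The 2 values of 45 occupy positions 7–8 → each gets rank 8.
D has value 45 → rank 8.

8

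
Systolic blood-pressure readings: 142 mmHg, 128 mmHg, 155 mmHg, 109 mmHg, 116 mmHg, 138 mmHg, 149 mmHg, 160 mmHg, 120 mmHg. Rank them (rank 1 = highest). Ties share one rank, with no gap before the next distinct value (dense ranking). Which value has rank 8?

Sorted (descending): 160, 155, 149, 142, 138, 128, 120, 116, 109
No ties — each value takes its position as its rank.
Rank 8 → value 116.

116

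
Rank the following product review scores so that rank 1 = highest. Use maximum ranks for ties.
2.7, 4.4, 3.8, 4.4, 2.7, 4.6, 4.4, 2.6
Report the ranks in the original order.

Sorted (descending): 4.6, 4.4, 4.4, 4.4, 3.8, 2.7, 2.7, 2.6
The 3 values of 4.4 occupy positions 2–4 → each gets rank 4.
The 2 values of 2.7 occupy positions 6–7 → each gets rank 7.

7, 4, 5, 4, 7, 1, 4, 8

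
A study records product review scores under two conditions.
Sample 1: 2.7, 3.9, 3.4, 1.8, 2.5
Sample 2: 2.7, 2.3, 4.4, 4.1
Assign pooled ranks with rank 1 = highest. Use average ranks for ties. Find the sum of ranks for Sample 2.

16.5

Sorted (descending): 4.4, 4.1, 3.9, 3.4, 2.7, 2.7, 2.5, 2.3, 1.8
The 2 values of 2.7 occupy positions 5–6 → average rank (5+6)/2 = 5.5.
Sample 2 values → pooled ranks: 2.7→5.5, 2.3→8, 4.4→1, 4.1→2
Rank sum = 5.5 + 8 + 1 + 2 = 16.5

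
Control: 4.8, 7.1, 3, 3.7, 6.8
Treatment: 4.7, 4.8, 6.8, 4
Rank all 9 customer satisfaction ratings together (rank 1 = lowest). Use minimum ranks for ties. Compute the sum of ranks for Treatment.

Sorted (ascending): 3, 3.7, 4, 4.7, 4.8, 4.8, 6.8, 6.8, 7.1
The 2 values of 4.8 occupy positions 5–6 → each gets rank 5.
The 2 values of 6.8 occupy positions 7–8 → each gets rank 7.
Treatment values → pooled ranks: 4.7→4, 4.8→5, 6.8→7, 4→3
Rank sum = 4 + 5 + 7 + 3 = 19

19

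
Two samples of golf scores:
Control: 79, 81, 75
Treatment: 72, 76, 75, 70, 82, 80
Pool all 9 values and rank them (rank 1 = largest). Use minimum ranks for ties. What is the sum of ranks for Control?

12

Sorted (descending): 82, 81, 80, 79, 76, 75, 75, 72, 70
The 2 values of 75 occupy positions 6–7 → each gets rank 6.
Control values → pooled ranks: 79→4, 81→2, 75→6
Rank sum = 4 + 2 + 6 = 12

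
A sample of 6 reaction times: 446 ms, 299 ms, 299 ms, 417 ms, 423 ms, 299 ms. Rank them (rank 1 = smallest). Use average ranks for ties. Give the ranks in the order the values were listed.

6, 2, 2, 4, 5, 2

Sorted (ascending): 299, 299, 299, 417, 423, 446
The 3 values of 299 occupy positions 1–3 → average rank 2.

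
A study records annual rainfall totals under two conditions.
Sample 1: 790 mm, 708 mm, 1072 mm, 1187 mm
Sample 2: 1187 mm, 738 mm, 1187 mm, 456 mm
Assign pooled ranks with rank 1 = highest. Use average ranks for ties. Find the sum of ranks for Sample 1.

18

Sorted (descending): 1187, 1187, 1187, 1072, 790, 738, 708, 456
The 3 values of 1187 occupy positions 1–3 → average rank 2.
Sample 1 values → pooled ranks: 790→5, 708→7, 1072→4, 1187→2
Rank sum = 5 + 7 + 4 + 2 = 18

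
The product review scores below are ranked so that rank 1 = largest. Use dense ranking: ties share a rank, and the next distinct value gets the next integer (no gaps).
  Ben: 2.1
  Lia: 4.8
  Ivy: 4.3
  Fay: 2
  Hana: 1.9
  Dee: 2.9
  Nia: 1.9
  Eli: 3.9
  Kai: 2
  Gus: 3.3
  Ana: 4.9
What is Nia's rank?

Sorted (descending): 4.9, 4.8, 4.3, 3.9, 3.3, 2.9, 2.1, 2, 2, 1.9, 1.9
The 2 values of 2 share dense rank 8.
The 2 values of 1.9 share dense rank 9.
Remaining distinct values take the next consecutive integers.
Nia has value 1.9 → rank 9.

9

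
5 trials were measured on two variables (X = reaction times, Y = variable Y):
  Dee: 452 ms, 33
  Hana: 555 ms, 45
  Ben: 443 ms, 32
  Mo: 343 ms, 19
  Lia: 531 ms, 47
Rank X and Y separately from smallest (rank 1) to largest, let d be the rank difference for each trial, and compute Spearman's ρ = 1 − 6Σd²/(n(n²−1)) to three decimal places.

Ranks of variable 1: 3, 5, 2, 1, 4
Ranks of variable 2: 3, 4, 2, 1, 5
d = r₁ − r₂: 0, 1, 0, 0, -1
d²: 0, 1, 0, 0, 1; Σd² = 2
ρ = 1 − 6·2/(5·24) = 1 − 12/120 = 0.900

0.900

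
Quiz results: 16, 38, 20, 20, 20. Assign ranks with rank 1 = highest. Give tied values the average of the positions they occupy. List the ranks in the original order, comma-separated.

5, 1, 3, 3, 3

Sorted (descending): 38, 20, 20, 20, 16
The 3 values of 20 occupy positions 2–4 → average rank 3.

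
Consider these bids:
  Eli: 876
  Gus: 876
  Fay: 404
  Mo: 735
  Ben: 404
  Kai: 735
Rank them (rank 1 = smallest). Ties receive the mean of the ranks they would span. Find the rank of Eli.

Sorted (ascending): 404, 404, 735, 735, 876, 876
The 2 values of 404 occupy positions 1–2 → average rank (1+2)/2 = 1.5.
The 2 values of 735 occupy positions 3–4 → average rank (3+4)/2 = 3.5.
The 2 values of 876 occupy positions 5–6 → average rank (5+6)/2 = 5.5.
Eli has value 876 → rank 5.5.

5.5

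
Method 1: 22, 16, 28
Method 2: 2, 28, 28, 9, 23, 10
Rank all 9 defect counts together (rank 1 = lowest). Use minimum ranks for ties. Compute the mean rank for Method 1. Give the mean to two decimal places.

Sorted (ascending): 2, 9, 10, 16, 22, 23, 28, 28, 28
The 3 values of 28 occupy positions 7–9 → each gets rank 7.
Method 1 values → pooled ranks: 22→5, 16→4, 28→7
Mean rank = (5 + 4 + 7) / 3 = 5.33

5.33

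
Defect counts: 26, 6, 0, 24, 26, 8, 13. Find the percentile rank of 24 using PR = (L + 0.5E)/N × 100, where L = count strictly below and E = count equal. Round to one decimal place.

64.3

N = 7.
Strictly below 24: 4. Equal to 24: 1.
PR = (4 + 0.5·1)/7 × 100 = 64.3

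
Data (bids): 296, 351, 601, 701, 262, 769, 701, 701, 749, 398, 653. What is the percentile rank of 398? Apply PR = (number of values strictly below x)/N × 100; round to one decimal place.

27.3

N = 11.
Strictly below 398: 3. Equal to 398: 1.
PR = 3/11 × 100 = 27.3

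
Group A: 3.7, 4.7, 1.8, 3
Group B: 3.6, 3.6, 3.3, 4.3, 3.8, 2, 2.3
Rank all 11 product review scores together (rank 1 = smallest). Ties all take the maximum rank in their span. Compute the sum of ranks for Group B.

Sorted (ascending): 1.8, 2, 2.3, 3, 3.3, 3.6, 3.6, 3.7, 3.8, 4.3, 4.7
The 2 values of 3.6 occupy positions 6–7 → each gets rank 7.
Group B values → pooled ranks: 3.6→7, 3.6→7, 3.3→5, 4.3→10, 3.8→9, 2→2, 2.3→3
Rank sum = 7 + 7 + 5 + 10 + 9 + 2 + 3 = 43

43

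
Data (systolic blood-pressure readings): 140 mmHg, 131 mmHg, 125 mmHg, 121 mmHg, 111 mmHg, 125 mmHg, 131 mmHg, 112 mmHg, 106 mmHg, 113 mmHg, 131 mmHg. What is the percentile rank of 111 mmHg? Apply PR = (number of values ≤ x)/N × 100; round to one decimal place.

N = 11.
Strictly below 111: 1. Equal to 111: 1.
PR = 2/11 × 100 = 18.2

18.2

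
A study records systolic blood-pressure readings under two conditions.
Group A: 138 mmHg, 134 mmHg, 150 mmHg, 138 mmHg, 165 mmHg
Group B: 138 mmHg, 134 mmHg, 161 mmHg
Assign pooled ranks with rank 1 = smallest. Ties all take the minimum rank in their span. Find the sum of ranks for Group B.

Sorted (ascending): 134, 134, 138, 138, 138, 150, 161, 165
The 2 values of 134 occupy positions 1–2 → each gets rank 1.
The 3 values of 138 occupy positions 3–5 → each gets rank 3.
Group B values → pooled ranks: 138→3, 134→1, 161→7
Rank sum = 3 + 1 + 7 = 11

11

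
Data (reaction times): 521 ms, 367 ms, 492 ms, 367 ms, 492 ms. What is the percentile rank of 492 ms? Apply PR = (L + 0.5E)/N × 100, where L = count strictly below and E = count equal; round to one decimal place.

N = 5.
Strictly below 492: 2. Equal to 492: 2.
PR = (2 + 0.5·2)/5 × 100 = 60.0

60.0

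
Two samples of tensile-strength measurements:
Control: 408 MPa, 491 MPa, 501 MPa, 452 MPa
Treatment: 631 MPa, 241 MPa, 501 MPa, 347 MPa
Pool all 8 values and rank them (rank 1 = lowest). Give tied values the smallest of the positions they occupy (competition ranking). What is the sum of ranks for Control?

18

Sorted (ascending): 241, 347, 408, 452, 491, 501, 501, 631
The 2 values of 501 occupy positions 6–7 → each gets rank 6.
Control values → pooled ranks: 408→3, 491→5, 501→6, 452→4
Rank sum = 3 + 5 + 6 + 4 = 18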